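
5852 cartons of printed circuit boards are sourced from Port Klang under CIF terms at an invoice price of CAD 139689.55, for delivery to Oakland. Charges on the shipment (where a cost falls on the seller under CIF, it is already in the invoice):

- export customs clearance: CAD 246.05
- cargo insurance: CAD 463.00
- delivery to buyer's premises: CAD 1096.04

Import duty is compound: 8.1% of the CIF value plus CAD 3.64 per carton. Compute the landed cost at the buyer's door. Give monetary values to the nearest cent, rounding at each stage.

CIF: the seller pays costs through ocean freight and marine insurance to the destination port.
Already in the invoice (seller's account under CIF): export clearance, insurance — exclude.
The CIF price already equals the CIF value: 139689.55
Ad valorem component: 139689.55 × 8.1% = 11314.85
Specific component: 5852 × 3.64 = 21301.28
Import duty = 11314.85 + 21301.28 = 32616.13
Buyer bears: delivery 1096.04 + duty 32616.13 = 33712.17
Landed cost = invoice 139689.55 + 33712.17 = 173401.72

Total landed cost: CAD 173401.72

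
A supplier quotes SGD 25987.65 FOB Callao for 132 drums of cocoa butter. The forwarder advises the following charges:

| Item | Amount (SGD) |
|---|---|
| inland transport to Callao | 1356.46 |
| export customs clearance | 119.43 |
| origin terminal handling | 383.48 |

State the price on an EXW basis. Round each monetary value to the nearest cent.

EXW price: SGD 24128.28

From FOB to EXW, the seller no longer bears: inland to port, export clearance, origin terminal.
EXW price = 25987.65 − 1356.46 − 119.43 − 383.48 = 24128.28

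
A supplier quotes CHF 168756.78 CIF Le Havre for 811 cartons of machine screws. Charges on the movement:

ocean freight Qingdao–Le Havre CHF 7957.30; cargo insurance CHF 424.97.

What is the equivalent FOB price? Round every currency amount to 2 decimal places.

From CIF to FOB, the seller no longer bears: freight, insurance.
FOB price = 168756.78 − 7957.30 − 424.97 = 160374.51

FOB price: CHF 160374.51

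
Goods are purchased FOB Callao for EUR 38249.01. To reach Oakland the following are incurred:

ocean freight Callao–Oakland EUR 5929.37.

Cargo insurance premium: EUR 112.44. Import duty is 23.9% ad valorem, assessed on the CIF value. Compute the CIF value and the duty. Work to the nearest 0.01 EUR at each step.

CIF value: EUR 44290.82; import duty: EUR 10585.51

CIF = FOB price + freight + insurance
CIF = 38249.01 + 5929.37 + 112.44 = 44290.82
Import duty = 44290.82 × 23.9% = 10585.51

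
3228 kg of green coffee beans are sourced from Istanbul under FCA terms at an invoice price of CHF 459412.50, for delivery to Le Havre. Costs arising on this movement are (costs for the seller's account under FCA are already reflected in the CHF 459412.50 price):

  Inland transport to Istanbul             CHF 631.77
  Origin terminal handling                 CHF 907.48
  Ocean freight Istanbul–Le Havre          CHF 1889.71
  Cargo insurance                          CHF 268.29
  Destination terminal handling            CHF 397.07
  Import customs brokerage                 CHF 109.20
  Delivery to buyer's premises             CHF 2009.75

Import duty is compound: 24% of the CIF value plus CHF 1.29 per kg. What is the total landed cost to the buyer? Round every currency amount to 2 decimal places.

FCA: the seller delivers export-cleared goods to the carrier; the buyer bears costs from that point.
Already in the invoice (seller's account under FCA): inland to port — exclude.
CIF value = FCA price + origin terminal + freight + insurance = 459412.50 + 907.48 + 1889.71 + 268.29 = 462477.98
Ad valorem component: 462477.98 × 24% = 110994.72
Specific component: 3228 × 1.29 = 4164.12
Import duty = 110994.72 + 4164.12 = 115158.84
Buyer bears: origin terminal 907.48 + freight 1889.71 + insurance 268.29 + destination terminal 397.07 + brokerage 109.20 + delivery 2009.75 + duty 115158.84 = 120740.34
Landed cost = invoice 459412.50 + 120740.34 = 580152.84

Total landed cost: CHF 580152.84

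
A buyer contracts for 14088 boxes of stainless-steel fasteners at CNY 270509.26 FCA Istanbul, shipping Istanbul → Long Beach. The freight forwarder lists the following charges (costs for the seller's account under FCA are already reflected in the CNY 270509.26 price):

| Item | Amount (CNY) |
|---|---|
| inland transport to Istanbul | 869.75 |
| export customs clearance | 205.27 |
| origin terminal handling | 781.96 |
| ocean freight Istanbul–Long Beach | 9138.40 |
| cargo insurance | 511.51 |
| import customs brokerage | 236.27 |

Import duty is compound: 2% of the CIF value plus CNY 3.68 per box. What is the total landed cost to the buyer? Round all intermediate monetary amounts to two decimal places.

FCA: the seller delivers export-cleared goods to the carrier; the buyer bears costs from that point.
Already in the invoice (seller's account under FCA): inland to port, export clearance — exclude.
CIF value = FCA price + origin terminal + freight + insurance = 270509.26 + 781.96 + 9138.40 + 511.51 = 280941.13
Ad valorem component: 280941.13 × 2% = 5618.82
Specific component: 14088 × 3.68 = 51843.84
Import duty = 5618.82 + 51843.84 = 57462.66
Buyer bears: origin terminal 781.96 + freight 9138.40 + insurance 511.51 + brokerage 236.27 + duty 57462.66 = 68130.80
Landed cost = invoice 270509.26 + 68130.80 = 338640.06

Total landed cost: CNY 338640.06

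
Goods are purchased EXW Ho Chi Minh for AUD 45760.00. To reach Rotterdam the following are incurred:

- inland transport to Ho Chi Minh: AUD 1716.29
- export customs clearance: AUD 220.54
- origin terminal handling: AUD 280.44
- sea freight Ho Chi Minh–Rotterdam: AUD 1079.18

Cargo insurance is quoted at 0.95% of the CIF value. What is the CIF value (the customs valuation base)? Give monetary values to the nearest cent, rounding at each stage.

Let C be the CIF value. C = EXW price + pre-shipment costs + freight + 0.95% × C
C − 0.95% × C = 45760.00 + 1716.29 + 220.54 + 280.44 + 1079.18
0.9905 × C = 49056.45
C = 49056.45 / 0.9905 = 49526.96
Insurance premium = 0.95% × 49526.96 = 470.51

CIF value: AUD 49526.96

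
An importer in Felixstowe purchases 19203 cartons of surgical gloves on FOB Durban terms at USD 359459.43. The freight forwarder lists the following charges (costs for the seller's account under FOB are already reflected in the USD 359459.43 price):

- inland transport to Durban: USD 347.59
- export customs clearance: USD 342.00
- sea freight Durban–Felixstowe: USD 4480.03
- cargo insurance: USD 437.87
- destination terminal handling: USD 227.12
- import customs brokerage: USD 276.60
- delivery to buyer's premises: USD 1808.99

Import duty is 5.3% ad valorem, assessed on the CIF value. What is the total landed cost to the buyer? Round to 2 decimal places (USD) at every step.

FOB: the seller bears costs until goods are on board at the origin port; the buyer bears freight, insurance and all costs thereafter.
Already in the invoice (seller's account under FOB): inland to port, export clearance — exclude.
CIF value = FOB price + freight + insurance = 359459.43 + 4480.03 + 437.87 = 364377.33
Import duty = 364377.33 × 5.3% = 19312.00
Buyer bears: freight 4480.03 + insurance 437.87 + destination terminal 227.12 + brokerage 276.60 + delivery 1808.99 + duty 19312.00 = 26542.61
Landed cost = invoice 359459.43 + 26542.61 = 386002.04

Total landed cost: USD 386002.04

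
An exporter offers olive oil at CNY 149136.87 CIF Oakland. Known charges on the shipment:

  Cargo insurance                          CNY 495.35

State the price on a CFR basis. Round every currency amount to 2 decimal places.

From CIF to CFR, the seller no longer bears: insurance.
CFR price = 149136.87 − 495.35 = 148641.52

CFR price: CNY 148641.52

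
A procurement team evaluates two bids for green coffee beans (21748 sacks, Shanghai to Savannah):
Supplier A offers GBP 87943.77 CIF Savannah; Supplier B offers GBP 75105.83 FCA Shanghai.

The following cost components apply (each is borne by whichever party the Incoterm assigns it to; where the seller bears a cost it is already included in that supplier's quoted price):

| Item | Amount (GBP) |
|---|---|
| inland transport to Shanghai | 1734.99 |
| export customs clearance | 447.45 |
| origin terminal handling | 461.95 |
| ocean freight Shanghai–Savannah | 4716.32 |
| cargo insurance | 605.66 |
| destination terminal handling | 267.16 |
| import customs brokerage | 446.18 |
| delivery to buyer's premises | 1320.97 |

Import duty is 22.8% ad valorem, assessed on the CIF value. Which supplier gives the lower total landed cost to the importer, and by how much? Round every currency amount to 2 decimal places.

Supplier B is cheaper by GBP 8662.32

Supplier A (CIF):
The CIF price already equals the CIF value: 87943.77
Import duty = 87943.77 × 22.8% = 20051.18
Buyer bears (A): 267.16 + 446.18 + 1320.97 = 2034.31
Landed cost (A) = invoice 87943.77 + 2034.31 + duty 20051.18 = 110029.26
Supplier B (FCA):
CIF value = FCA price + origin terminal + freight + insurance = 75105.83 + 461.95 + 4716.32 + 605.66 = 80889.76
Import duty = 80889.76 × 22.8% = 18442.87
Buyer bears (B): 461.95 + 4716.32 + 605.66 + 267.16 + 446.18 + 1320.97 = 7818.24
Landed cost (B) = invoice 75105.83 + 7818.24 + duty 18442.87 = 101366.94
Difference = |110029.26 − 101366.94| = 8662.32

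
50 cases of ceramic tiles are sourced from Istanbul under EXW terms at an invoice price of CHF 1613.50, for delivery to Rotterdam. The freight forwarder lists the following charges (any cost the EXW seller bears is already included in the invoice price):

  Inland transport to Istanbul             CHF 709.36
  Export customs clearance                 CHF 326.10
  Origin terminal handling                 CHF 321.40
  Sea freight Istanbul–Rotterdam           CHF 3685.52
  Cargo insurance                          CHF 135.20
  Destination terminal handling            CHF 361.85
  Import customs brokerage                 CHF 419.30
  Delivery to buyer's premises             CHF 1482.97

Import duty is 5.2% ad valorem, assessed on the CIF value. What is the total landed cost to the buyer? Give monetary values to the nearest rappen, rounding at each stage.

Total landed cost: CHF 9408.34

EXW: the seller makes goods available at their premises; the buyer bears all onward costs.
CIF value = EXW price + inland to port + export clearance + origin terminal + freight + insurance = 1613.50 + 709.36 + 326.10 + 321.40 + 3685.52 + 135.20 = 6791.08
Import duty = 6791.08 × 5.2% = 353.14
Buyer bears: inland to port 709.36 + export clearance 326.10 + origin terminal 321.40 + freight 3685.52 + insurance 135.20 + destination terminal 361.85 + brokerage 419.30 + delivery 1482.97 + duty 353.14 = 7794.84
Landed cost = invoice 1613.50 + 7794.84 = 9408.34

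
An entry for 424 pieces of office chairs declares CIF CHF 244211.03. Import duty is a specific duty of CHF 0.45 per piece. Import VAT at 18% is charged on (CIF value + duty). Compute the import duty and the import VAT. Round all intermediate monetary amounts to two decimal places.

Import duty = 424 × 0.45 = 190.80
VAT base = CIF + duty = 244211.03 + 190.80 = 244401.83
Import VAT = 244401.83 × 18% = 43992.33

Import duty: CHF 190.80; import VAT: CHF 43992.33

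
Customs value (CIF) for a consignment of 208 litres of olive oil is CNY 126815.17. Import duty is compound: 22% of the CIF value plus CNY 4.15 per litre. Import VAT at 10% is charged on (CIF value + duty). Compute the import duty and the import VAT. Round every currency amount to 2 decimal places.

Import duty: CNY 28762.54; import VAT: CNY 15557.77

Ad valorem component: 126815.17 × 22% = 27899.34
Specific component: 208 × 4.15 = 863.20
Import duty = 27899.34 + 863.20 = 28762.54
VAT base = CIF + duty = 126815.17 + 28762.54 = 155577.71
Import VAT = 155577.71 × 10% = 15557.77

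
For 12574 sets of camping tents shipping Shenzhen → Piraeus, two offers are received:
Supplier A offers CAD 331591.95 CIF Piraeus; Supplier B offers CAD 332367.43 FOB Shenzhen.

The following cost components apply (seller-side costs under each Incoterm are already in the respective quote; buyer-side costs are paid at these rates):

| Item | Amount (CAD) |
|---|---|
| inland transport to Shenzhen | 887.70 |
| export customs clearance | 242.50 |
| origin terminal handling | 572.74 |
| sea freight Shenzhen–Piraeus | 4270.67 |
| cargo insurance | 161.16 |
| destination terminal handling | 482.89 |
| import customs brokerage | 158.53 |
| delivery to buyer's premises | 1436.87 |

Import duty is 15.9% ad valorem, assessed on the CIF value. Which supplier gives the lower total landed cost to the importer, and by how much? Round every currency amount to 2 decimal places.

Supplier A (CIF):
The CIF price already equals the CIF value: 331591.95
Import duty = 331591.95 × 15.9% = 52723.12
Buyer bears (A): 482.89 + 158.53 + 1436.87 = 2078.29
Landed cost (A) = invoice 331591.95 + 2078.29 + duty 52723.12 = 386393.36
Supplier B (FOB):
CIF value = FOB price + freight + insurance = 332367.43 + 4270.67 + 161.16 = 336799.26
Import duty = 336799.26 × 15.9% = 53551.08
Buyer bears (B): 4270.67 + 161.16 + 482.89 + 158.53 + 1436.87 = 6510.12
Landed cost (B) = invoice 332367.43 + 6510.12 + duty 53551.08 = 392428.63
Difference = |386393.36 − 392428.63| = 6035.27

Supplier A is cheaper by CAD 6035.27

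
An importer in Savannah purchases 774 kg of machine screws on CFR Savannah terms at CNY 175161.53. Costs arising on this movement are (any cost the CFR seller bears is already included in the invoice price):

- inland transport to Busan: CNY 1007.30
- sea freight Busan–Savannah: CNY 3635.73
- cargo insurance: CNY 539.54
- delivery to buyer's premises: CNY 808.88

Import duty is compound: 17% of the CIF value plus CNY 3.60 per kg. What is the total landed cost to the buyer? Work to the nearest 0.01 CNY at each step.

CFR: the seller pays costs through ocean freight to the destination port, but not insurance.
Already in the invoice (seller's account under CFR): inland to port, freight — exclude.
CIF value = CFR price + insurance = 175161.53 + 539.54 = 175701.07
Ad valorem component: 175701.07 × 17% = 29869.18
Specific component: 774 × 3.60 = 2786.40
Import duty = 29869.18 + 2786.40 = 32655.58
Buyer bears: insurance 539.54 + delivery 808.88 + duty 32655.58 = 34004.00
Landed cost = invoice 175161.53 + 34004.00 = 209165.53

Total landed cost: CNY 209165.53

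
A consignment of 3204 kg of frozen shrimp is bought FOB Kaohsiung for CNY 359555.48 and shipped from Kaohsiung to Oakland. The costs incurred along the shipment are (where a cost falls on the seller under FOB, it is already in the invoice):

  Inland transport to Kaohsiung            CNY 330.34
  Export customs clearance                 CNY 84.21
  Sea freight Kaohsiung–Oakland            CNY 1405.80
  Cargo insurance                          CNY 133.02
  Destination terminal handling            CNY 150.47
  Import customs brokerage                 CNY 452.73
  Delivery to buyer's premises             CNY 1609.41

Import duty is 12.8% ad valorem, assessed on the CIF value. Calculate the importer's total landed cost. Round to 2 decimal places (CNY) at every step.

Total landed cost: CNY 409526.98

FOB: the seller bears costs until goods are on board at the origin port; the buyer bears freight, insurance and all costs thereafter.
Already in the invoice (seller's account under FOB): inland to port, export clearance — exclude.
CIF value = FOB price + freight + insurance = 359555.48 + 1405.80 + 133.02 = 361094.30
Import duty = 361094.30 × 12.8% = 46220.07
Buyer bears: freight 1405.80 + insurance 133.02 + destination terminal 150.47 + brokerage 452.73 + delivery 1609.41 + duty 46220.07 = 49971.50
Landed cost = invoice 359555.48 + 49971.50 = 409526.98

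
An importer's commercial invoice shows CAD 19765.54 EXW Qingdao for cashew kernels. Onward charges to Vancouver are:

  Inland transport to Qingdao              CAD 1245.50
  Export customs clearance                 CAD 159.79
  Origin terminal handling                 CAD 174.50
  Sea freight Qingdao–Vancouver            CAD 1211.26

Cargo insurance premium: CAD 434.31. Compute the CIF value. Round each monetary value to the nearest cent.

CIF value: CAD 22990.90

CIF = EXW price + pre-shipment costs + freight + insurance
CIF = 19765.54 + 1245.50 + 159.79 + 174.50 + 1211.26 + 434.31 = 22990.90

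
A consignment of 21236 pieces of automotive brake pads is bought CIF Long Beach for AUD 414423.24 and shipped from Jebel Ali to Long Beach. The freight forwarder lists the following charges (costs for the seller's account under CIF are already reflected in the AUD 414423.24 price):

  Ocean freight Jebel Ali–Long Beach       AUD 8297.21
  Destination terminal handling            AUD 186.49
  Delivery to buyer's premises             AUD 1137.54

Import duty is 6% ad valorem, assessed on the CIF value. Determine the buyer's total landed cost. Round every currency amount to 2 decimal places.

Total landed cost: AUD 440612.66

CIF: the seller pays costs through ocean freight and marine insurance to the destination port.
Already in the invoice (seller's account under CIF): freight — exclude.
The CIF price already equals the CIF value: 414423.24
Import duty = 414423.24 × 6% = 24865.39
Buyer bears: destination terminal 186.49 + delivery 1137.54 + duty 24865.39 = 26189.42
Landed cost = invoice 414423.24 + 26189.42 = 440612.66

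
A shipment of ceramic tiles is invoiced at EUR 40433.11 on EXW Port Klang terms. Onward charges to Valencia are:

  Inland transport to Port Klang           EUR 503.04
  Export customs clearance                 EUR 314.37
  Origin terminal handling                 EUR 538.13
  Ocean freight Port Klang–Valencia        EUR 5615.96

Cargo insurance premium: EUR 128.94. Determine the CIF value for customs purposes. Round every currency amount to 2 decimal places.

CIF = EXW price + pre-shipment costs + freight + insurance
CIF = 40433.11 + 503.04 + 314.37 + 538.13 + 5615.96 + 128.94 = 47533.55

CIF value: EUR 47533.55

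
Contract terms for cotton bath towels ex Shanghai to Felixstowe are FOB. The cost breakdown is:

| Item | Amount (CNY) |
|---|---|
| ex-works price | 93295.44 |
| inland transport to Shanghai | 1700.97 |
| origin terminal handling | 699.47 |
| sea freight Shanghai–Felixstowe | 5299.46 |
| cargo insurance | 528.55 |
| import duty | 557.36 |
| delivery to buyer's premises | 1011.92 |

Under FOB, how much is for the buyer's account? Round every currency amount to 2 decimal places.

Buyer's account: CNY 7397.29

FOB: the seller bears costs until goods are on board at the origin port; the buyer bears freight, insurance and all costs thereafter.
Seller's account: goods 93295.44 + inland to port 1700.97 + origin terminal 699.47 = 95695.88
Buyer's account: freight 5299.46 + insurance 528.55 + duty 557.36 + delivery 1011.92 = 7397.29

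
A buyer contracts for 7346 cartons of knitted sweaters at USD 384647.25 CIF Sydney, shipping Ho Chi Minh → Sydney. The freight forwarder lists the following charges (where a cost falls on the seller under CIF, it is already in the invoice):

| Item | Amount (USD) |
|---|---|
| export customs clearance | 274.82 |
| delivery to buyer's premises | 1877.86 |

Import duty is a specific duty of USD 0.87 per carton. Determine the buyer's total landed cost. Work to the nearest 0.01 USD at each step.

CIF: the seller pays costs through ocean freight and marine insurance to the destination port.
Already in the invoice (seller's account under CIF): export clearance — exclude.
The CIF price already equals the CIF value: 384647.25
Import duty = 7346 × 0.87 = 6391.02
Buyer bears: delivery 1877.86 + duty 6391.02 = 8268.88
Landed cost = invoice 384647.25 + 8268.88 = 392916.13

Total landed cost: USD 392916.13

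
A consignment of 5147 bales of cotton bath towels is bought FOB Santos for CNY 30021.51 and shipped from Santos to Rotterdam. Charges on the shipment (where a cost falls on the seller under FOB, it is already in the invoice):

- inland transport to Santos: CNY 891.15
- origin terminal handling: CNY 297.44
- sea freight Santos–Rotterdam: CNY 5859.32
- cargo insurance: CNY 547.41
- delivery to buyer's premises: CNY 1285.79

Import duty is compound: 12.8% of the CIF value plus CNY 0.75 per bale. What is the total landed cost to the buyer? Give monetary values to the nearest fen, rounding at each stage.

FOB: the seller bears costs until goods are on board at the origin port; the buyer bears freight, insurance and all costs thereafter.
Already in the invoice (seller's account under FOB): inland to port, origin terminal — exclude.
CIF value = FOB price + freight + insurance = 30021.51 + 5859.32 + 547.41 = 36428.24
Ad valorem component: 36428.24 × 12.8% = 4662.81
Specific component: 5147 × 0.75 = 3860.25
Import duty = 4662.81 + 3860.25 = 8523.06
Buyer bears: freight 5859.32 + insurance 547.41 + delivery 1285.79 + duty 8523.06 = 16215.58
Landed cost = invoice 30021.51 + 16215.58 = 46237.09

Total landed cost: CNY 46237.09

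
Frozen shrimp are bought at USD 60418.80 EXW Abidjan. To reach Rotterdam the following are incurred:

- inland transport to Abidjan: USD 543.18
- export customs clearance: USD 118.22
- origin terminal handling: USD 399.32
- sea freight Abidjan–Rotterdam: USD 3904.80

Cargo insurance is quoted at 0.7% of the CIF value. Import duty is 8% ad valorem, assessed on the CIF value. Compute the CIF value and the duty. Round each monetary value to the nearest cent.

Let C be the CIF value. C = EXW price + pre-shipment costs + freight + 0.7% × C
C − 0.7% × C = 60418.80 + 543.18 + 118.22 + 399.32 + 3904.80
0.993 × C = 65384.32
C = 65384.32 / 0.993 = 65845.24
Insurance premium = 0.7% × 65845.24 = 460.92
Import duty = 65845.24 × 8% = 5267.62

CIF value: USD 65845.24; import duty: USD 5267.62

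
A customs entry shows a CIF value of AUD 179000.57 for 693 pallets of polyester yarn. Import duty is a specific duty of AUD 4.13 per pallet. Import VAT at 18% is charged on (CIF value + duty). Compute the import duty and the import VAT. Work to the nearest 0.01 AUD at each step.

Import duty = 693 × 4.13 = 2862.09
VAT base = CIF + duty = 179000.57 + 2862.09 = 181862.66
Import VAT = 181862.66 × 18% = 32735.28

Import duty: AUD 2862.09; import VAT: AUD 32735.28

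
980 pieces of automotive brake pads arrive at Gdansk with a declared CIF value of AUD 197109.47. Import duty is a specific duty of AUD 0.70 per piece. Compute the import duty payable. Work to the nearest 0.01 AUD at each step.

Import duty: AUD 686.00

Import duty = 980 × 0.70 = 686.00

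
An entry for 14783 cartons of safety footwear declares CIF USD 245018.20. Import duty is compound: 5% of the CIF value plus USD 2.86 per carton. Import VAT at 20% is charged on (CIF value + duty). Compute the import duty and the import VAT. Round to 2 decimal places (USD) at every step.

Ad valorem component: 245018.20 × 5% = 12250.91
Specific component: 14783 × 2.86 = 42279.38
Import duty = 12250.91 + 42279.38 = 54530.29
VAT base = CIF + duty = 245018.20 + 54530.29 = 299548.49
Import VAT = 299548.49 × 20% = 59909.70

Import duty: USD 54530.29; import VAT: USD 59909.70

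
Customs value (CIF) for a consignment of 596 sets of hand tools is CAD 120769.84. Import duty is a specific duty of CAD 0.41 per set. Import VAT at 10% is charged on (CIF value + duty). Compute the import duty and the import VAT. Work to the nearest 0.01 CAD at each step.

Import duty: CAD 244.36; import VAT: CAD 12101.42

Import duty = 596 × 0.41 = 244.36
VAT base = CIF + duty = 120769.84 + 244.36 = 121014.20
Import VAT = 121014.20 × 10% = 12101.42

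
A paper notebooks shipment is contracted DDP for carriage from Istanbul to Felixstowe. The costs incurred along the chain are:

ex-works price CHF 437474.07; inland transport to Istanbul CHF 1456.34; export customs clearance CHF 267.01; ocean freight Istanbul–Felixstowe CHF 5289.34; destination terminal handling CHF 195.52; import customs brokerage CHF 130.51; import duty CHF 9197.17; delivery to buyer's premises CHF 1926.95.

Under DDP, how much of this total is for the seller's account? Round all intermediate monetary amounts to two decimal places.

DDP: the seller bears all costs including import duty.
Seller's account: goods 437474.07 + inland to port 1456.34 + export clearance 267.01 + freight 5289.34 + destination terminal 195.52 + brokerage 130.51 + duty 9197.17 + delivery 1926.95 = 455936.91
Buyer's account: 0.00

Seller's account: CHF 455936.91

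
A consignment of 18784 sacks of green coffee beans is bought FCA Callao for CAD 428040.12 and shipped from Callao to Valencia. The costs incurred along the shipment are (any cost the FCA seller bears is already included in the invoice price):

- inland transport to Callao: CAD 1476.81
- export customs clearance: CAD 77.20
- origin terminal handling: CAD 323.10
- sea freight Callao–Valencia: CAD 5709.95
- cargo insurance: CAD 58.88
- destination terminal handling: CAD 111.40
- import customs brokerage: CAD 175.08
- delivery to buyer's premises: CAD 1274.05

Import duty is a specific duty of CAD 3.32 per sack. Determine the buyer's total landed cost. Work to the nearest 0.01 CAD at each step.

Total landed cost: CAD 498055.46

FCA: the seller delivers export-cleared goods to the carrier; the buyer bears costs from that point.
Already in the invoice (seller's account under FCA): inland to port, export clearance — exclude.
CIF value = FCA price + origin terminal + freight + insurance = 428040.12 + 323.10 + 5709.95 + 58.88 = 434132.05
Import duty = 18784 × 3.32 = 62362.88
Buyer bears: origin terminal 323.10 + freight 5709.95 + insurance 58.88 + destination terminal 111.40 + brokerage 175.08 + delivery 1274.05 + duty 62362.88 = 70015.34
Landed cost = invoice 428040.12 + 70015.34 = 498055.46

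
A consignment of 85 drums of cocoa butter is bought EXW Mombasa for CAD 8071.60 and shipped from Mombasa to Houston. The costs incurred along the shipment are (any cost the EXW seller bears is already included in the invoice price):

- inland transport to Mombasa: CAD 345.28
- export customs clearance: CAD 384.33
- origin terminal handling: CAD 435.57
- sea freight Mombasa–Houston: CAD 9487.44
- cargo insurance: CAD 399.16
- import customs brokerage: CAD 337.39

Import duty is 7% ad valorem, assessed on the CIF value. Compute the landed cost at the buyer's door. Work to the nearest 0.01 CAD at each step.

Total landed cost: CAD 20799.41

EXW: the seller makes goods available at their premises; the buyer bears all onward costs.
CIF value = EXW price + inland to port + export clearance + origin terminal + freight + insurance = 8071.60 + 345.28 + 384.33 + 435.57 + 9487.44 + 399.16 = 19123.38
Import duty = 19123.38 × 7% = 1338.64
Buyer bears: inland to port 345.28 + export clearance 384.33 + origin terminal 435.57 + freight 9487.44 + insurance 399.16 + brokerage 337.39 + duty 1338.64 = 12727.81
Landed cost = invoice 8071.60 + 12727.81 = 20799.41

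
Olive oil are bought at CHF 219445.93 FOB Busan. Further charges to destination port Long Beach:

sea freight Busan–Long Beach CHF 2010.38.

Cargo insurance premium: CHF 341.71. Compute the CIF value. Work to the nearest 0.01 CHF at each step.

CIF = FOB price + freight + insurance
CIF = 219445.93 + 2010.38 + 341.71 = 221798.02

CIF value: CHF 221798.02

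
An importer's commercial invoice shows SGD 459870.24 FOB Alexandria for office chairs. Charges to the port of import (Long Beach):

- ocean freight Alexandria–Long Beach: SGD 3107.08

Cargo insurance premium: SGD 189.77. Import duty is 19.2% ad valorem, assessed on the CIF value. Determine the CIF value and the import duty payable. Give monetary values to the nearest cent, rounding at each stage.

CIF value: SGD 463167.09; import duty: SGD 88928.08

CIF = FOB price + freight + insurance
CIF = 459870.24 + 3107.08 + 189.77 = 463167.09
Import duty = 463167.09 × 19.2% = 88928.08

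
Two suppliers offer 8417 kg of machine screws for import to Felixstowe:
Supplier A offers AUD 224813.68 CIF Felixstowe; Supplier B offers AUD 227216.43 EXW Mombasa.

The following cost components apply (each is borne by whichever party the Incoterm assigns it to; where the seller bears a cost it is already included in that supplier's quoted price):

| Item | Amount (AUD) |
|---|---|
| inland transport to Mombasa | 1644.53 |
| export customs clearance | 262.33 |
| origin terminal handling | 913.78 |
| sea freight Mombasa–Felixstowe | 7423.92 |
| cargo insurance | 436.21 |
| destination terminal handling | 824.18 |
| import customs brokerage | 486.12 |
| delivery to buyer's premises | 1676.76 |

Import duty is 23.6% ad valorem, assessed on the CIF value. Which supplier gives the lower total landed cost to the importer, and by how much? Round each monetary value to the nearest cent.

Supplier A is cheaper by AUD 16171.23

Supplier A (CIF):
The CIF price already equals the CIF value: 224813.68
Import duty = 224813.68 × 23.6% = 53056.03
Buyer bears (A): 824.18 + 486.12 + 1676.76 = 2987.06
Landed cost (A) = invoice 224813.68 + 2987.06 + duty 53056.03 = 280856.77
Supplier B (EXW):
CIF value = EXW price + inland to port + export clearance + origin terminal + freight + insurance = 227216.43 + 1644.53 + 262.33 + 913.78 + 7423.92 + 436.21 = 237897.20
Import duty = 237897.20 × 23.6% = 56143.74
Buyer bears (B): 1644.53 + 262.33 + 913.78 + 7423.92 + 436.21 + 824.18 + 486.12 + 1676.76 = 13667.83
Landed cost (B) = invoice 227216.43 + 13667.83 + duty 56143.74 = 297028.00
Difference = |280856.77 − 297028.00| = 16171.23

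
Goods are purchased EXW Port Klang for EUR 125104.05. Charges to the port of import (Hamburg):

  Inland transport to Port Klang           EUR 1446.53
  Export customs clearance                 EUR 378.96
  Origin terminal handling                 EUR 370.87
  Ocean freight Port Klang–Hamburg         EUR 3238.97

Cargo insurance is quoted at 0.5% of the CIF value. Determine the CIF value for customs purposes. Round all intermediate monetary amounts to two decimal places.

CIF value: EUR 131195.36

Let C be the CIF value. C = EXW price + pre-shipment costs + freight + 0.5% × C
C − 0.5% × C = 125104.05 + 1446.53 + 378.96 + 370.87 + 3238.97
0.995 × C = 130539.38
C = 130539.38 / 0.995 = 131195.36
Insurance premium = 0.5% × 131195.36 = 655.98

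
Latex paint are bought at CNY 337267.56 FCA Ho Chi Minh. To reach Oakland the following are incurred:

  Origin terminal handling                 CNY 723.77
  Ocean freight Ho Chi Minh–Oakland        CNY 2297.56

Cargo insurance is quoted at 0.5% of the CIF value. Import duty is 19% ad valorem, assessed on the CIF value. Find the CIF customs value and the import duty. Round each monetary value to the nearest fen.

Let C be the CIF value. C = FCA price + pre-shipment costs + freight + 0.5% × C
C − 0.5% × C = 337267.56 + 723.77 + 2297.56
0.995 × C = 340288.89
C = 340288.89 / 0.995 = 341998.88
Insurance premium = 0.5% × 341998.88 = 1709.99
Import duty = 341998.88 × 19% = 64979.79

CIF value: CNY 341998.88; import duty: CNY 64979.79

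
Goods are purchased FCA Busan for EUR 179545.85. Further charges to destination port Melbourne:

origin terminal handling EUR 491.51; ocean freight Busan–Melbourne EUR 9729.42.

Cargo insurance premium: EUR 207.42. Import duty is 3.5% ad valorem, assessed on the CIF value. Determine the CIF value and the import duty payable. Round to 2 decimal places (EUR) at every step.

CIF = FCA price + pre-shipment costs + freight + insurance
CIF = 179545.85 + 491.51 + 9729.42 + 207.42 = 189974.20
Import duty = 189974.20 × 3.5% = 6649.10

CIF value: EUR 189974.20; import duty: EUR 6649.10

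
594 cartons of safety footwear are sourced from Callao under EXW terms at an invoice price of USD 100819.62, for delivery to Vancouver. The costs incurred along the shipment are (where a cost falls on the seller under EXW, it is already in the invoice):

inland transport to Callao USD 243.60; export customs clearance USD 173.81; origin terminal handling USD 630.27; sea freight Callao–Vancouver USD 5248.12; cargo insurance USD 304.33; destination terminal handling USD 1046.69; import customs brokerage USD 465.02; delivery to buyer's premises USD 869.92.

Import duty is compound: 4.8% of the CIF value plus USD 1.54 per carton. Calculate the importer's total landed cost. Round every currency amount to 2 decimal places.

EXW: the seller makes goods available at their premises; the buyer bears all onward costs.
CIF value = EXW price + inland to port + export clearance + origin terminal + freight + insurance = 100819.62 + 243.60 + 173.81 + 630.27 + 5248.12 + 304.33 = 107419.75
Ad valorem component: 107419.75 × 4.8% = 5156.15
Specific component: 594 × 1.54 = 914.76
Import duty = 5156.15 + 914.76 = 6070.91
Buyer bears: inland to port 243.60 + export clearance 173.81 + origin terminal 630.27 + freight 5248.12 + insurance 304.33 + destination terminal 1046.69 + brokerage 465.02 + delivery 869.92 + duty 6070.91 = 15052.67
Landed cost = invoice 100819.62 + 15052.67 = 115872.29

Total landed cost: USD 115872.29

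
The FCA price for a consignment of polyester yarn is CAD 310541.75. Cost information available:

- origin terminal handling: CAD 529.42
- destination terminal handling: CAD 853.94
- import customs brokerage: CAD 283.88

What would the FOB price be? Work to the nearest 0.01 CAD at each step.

FOB price: CAD 311071.17

Not relevant to the conversion: destination terminal, brokerage — on the buyer under both terms; not part of either seller's price.
From FCA to FOB, the seller additionally bears: origin terminal.
FOB price = 310541.75 + 529.42 = 311071.17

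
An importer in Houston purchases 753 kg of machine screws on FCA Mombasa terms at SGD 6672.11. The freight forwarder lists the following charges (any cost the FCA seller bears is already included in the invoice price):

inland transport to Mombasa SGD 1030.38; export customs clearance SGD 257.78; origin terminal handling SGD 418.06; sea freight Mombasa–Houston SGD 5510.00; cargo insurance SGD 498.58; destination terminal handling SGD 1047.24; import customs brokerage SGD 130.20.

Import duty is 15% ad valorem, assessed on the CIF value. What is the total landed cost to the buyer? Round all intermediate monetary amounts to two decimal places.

FCA: the seller delivers export-cleared goods to the carrier; the buyer bears costs from that point.
Already in the invoice (seller's account under FCA): inland to port, export clearance — exclude.
CIF value = FCA price + origin terminal + freight + insurance = 6672.11 + 418.06 + 5510.00 + 498.58 = 13098.75
Import duty = 13098.75 × 15% = 1964.81
Buyer bears: origin terminal 418.06 + freight 5510.00 + insurance 498.58 + destination terminal 1047.24 + brokerage 130.20 + duty 1964.81 = 9568.89
Landed cost = invoice 6672.11 + 9568.89 = 16241.00

Total landed cost: SGD 16241.00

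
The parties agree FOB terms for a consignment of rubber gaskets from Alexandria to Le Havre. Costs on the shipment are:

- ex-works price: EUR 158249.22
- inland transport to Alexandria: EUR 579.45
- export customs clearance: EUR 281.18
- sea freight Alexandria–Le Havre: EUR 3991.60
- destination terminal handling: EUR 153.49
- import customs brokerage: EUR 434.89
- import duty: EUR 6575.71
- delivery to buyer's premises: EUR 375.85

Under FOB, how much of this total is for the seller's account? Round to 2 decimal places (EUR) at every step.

Seller's account: EUR 159109.85

FOB: the seller bears costs until goods are on board at the origin port; the buyer bears freight, insurance and all costs thereafter.
Seller's account: goods 158249.22 + inland to port 579.45 + export clearance 281.18 = 159109.85
Buyer's account: freight 3991.60 + destination terminal 153.49 + brokerage 434.89 + duty 6575.71 + delivery 375.85 = 11531.54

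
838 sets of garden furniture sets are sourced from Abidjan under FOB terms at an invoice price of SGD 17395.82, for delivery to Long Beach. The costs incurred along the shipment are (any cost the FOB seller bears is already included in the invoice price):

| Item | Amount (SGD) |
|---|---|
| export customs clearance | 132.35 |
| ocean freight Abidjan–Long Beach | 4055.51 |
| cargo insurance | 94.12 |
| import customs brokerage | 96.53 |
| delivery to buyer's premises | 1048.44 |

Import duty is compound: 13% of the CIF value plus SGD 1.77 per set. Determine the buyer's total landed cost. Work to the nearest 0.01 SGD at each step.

FOB: the seller bears costs until goods are on board at the origin port; the buyer bears freight, insurance and all costs thereafter.
Already in the invoice (seller's account under FOB): export clearance — exclude.
CIF value = FOB price + freight + insurance = 17395.82 + 4055.51 + 94.12 = 21545.45
Ad valorem component: 21545.45 × 13% = 2800.91
Specific component: 838 × 1.77 = 1483.26
Import duty = 2800.91 + 1483.26 = 4284.17
Buyer bears: freight 4055.51 + insurance 94.12 + brokerage 96.53 + delivery 1048.44 + duty 4284.17 = 9578.77
Landed cost = invoice 17395.82 + 9578.77 = 26974.59

Total landed cost: SGD 26974.59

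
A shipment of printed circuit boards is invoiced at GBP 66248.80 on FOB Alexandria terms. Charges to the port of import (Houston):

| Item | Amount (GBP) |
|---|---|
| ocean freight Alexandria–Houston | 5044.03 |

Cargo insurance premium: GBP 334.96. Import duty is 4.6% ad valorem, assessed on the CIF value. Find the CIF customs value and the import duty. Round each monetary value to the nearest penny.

CIF value: GBP 71627.79; import duty: GBP 3294.88

CIF = FOB price + freight + insurance
CIF = 66248.80 + 5044.03 + 334.96 = 71627.79
Import duty = 71627.79 × 4.6% = 3294.88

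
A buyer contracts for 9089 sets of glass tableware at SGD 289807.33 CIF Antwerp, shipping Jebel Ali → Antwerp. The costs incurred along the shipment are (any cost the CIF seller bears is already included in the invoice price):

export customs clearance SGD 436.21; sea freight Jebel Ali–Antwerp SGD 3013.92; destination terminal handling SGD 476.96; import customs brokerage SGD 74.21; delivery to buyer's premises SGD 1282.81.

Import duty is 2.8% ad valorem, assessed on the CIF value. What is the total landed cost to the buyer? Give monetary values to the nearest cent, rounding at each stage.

Total landed cost: SGD 299755.92

CIF: the seller pays costs through ocean freight and marine insurance to the destination port.
Already in the invoice (seller's account under CIF): export clearance, freight — exclude.
The CIF price already equals the CIF value: 289807.33
Import duty = 289807.33 × 2.8% = 8114.61
Buyer bears: destination terminal 476.96 + brokerage 74.21 + delivery 1282.81 + duty 8114.61 = 9948.59
Landed cost = invoice 289807.33 + 9948.59 = 299755.92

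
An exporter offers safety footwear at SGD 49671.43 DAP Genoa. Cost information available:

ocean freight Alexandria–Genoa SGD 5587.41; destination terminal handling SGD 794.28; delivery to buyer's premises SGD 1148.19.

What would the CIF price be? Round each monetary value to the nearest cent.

CIF price: SGD 47728.96

Not relevant to the conversion: freight — on the seller under both DAP and CIF; already in the DAP price and stays in the CIF price.
From DAP to CIF, the seller no longer bears: destination terminal, delivery.
CIF price = 49671.43 − 794.28 − 1148.19 = 47728.96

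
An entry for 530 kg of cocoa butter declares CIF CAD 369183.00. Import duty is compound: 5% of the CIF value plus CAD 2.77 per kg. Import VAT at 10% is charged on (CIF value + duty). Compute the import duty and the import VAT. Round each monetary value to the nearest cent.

Import duty: CAD 19927.25; import VAT: CAD 38911.03

Ad valorem component: 369183.00 × 5% = 18459.15
Specific component: 530 × 2.77 = 1468.10
Import duty = 18459.15 + 1468.10 = 19927.25
VAT base = CIF + duty = 369183.00 + 19927.25 = 389110.25
Import VAT = 389110.25 × 10% = 38911.03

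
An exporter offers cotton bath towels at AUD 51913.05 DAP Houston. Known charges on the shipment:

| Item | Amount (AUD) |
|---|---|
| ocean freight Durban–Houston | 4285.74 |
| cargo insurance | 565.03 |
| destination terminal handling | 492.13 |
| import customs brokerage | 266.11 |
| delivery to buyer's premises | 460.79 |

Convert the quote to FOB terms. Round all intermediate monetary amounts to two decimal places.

Not relevant to the conversion: brokerage — on the buyer under both terms; not part of either seller's price.
From DAP to FOB, the seller no longer bears: freight, insurance, destination terminal, delivery.
FOB price = 51913.05 − 4285.74 − 565.03 − 492.13 − 460.79 = 46109.36

FOB price: AUD 46109.36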